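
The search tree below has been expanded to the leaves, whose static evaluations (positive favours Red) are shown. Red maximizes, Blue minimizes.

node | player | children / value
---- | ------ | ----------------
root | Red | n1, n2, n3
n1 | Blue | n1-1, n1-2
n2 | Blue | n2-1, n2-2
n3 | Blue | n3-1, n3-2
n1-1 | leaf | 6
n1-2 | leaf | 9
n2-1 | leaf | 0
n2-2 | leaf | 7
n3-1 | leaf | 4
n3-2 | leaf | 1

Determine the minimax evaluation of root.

n1 (Blue): min(6, 9) = 6
n2 (Blue): min(0, 7) = 0
n3 (Blue): min(4, 1) = 1
root (Red): max(6, 0, 1) = 6

6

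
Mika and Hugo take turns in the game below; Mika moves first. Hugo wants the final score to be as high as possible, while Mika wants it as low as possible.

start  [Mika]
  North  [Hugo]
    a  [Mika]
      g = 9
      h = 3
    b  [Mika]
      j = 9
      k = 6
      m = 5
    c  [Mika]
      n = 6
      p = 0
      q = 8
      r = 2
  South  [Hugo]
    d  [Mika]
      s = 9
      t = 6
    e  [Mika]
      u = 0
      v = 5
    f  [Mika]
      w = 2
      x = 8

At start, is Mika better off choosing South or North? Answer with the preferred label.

North

d (Mika): min(9, 6) = 6
e (Mika): min(0, 5) = 0
f (Mika): min(2, 8) = 2
South (Hugo): max(6, 0, 2) = 6
a (Mika): min(9, 3) = 3
b (Mika): min(9, 6, 5) = 5
c (Mika): min(6, 0, 8, 2) = 0
North (Hugo): max(3, 5, 0) = 5
Mika prefers the lower value; South=6, North=5. North is better since 5 < 6.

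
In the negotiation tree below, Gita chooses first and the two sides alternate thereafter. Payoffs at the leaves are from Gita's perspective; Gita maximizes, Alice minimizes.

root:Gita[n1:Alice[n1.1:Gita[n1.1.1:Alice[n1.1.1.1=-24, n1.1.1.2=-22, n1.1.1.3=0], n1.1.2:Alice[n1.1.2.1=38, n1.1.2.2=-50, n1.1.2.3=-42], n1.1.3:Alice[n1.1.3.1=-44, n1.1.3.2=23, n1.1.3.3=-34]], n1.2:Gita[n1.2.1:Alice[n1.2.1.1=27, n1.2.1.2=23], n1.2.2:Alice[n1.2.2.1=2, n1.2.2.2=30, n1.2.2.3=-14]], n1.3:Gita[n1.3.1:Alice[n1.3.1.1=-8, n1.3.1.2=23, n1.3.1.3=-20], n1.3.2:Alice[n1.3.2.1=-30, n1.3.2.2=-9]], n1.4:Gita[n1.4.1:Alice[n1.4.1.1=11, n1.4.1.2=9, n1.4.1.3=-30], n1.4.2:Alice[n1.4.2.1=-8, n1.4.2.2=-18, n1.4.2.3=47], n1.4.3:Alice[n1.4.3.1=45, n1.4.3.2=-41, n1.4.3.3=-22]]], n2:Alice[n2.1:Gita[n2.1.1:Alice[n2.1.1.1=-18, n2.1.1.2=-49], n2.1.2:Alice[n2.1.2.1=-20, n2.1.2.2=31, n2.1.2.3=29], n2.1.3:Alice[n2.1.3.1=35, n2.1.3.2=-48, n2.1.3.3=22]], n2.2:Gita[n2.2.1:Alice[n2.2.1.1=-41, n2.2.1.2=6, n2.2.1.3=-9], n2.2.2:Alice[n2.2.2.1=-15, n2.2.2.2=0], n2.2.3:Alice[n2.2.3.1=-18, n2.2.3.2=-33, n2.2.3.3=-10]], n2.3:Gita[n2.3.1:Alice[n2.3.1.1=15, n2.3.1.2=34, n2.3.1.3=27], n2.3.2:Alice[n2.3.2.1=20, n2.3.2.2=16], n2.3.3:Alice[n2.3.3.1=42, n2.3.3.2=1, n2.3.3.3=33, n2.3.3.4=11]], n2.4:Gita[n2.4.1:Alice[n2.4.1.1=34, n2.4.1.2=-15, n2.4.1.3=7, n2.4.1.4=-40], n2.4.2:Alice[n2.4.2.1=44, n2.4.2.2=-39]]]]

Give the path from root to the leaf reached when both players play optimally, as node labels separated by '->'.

root -> n1 -> n1.1 -> n1.1.1 -> n1.1.1.1

n1.1.1 (Alice): min(-24, -22, 0) = -24
n1.1.2 (Alice): min(38, -50, -42) = -50
n1.1.3 (Alice): min(-44, 23, -34) = -44
n1.1 (Gita): max(-24, -50, -44) = -24
n1.2.1 (Alice): min(27, 23) = 23
n1.2.2 (Alice): min(2, 30, -14) = -14
n1.2 (Gita): max(23, -14) = 23
n1.3.1 (Alice): min(-8, 23, -20) = -20
n1.3.2 (Alice): min(-30, -9) = -30
n1.3 (Gita): max(-20, -30) = -20
n1.4.1 (Alice): min(11, 9, -30) = -30
n1.4.2 (Alice): min(-8, -18, 47) = -18
n1.4.3 (Alice): min(45, -41, -22) = -41
n1.4 (Gita): max(-30, -18, -41) = -18
n1 (Alice): min(-24, 23, -20, -18) = -24
n2.1.1 (Alice): min(-18, -49) = -49
n2.1.2 (Alice): min(-20, 31, 29) = -20
n2.1.3 (Alice): min(35, -48, 22) = -48
n2.1 (Gita): max(-49, -20, -48) = -20
n2.2.1 (Alice): min(-41, 6, -9) = -41
n2.2.2 (Alice): min(-15, 0) = -15
n2.2.3 (Alice): min(-18, -33, -10) = -33
n2.2 (Gita): max(-41, -15, -33) = -15
n2.3.1 (Alice): min(15, 34, 27) = 15
n2.3.2 (Alice): min(20, 16) = 16
n2.3.3 (Alice): min(42, 1, 33, 11) = 1
n2.3 (Gita): max(15, 16, 1) = 16
n2.4.1 (Alice): min(34, -15, 7, -40) = -40
n2.4.2 (Alice): min(44, -39) = -39
n2.4 (Gita): max(-40, -39) = -39
n2 (Alice): min(-20, -15, 16, -39) = -39
root (Gita): max(-24, -39) = -24
At root, Gita picks n1 (highest: -24).
At n1, Alice picks n1.1 (lowest: -24).
At n1.1, Gita picks n1.1.1 (highest: -24).
At n1.1.1, Alice picks n1.1.1.1 (lowest: -24).
Terminal value -24.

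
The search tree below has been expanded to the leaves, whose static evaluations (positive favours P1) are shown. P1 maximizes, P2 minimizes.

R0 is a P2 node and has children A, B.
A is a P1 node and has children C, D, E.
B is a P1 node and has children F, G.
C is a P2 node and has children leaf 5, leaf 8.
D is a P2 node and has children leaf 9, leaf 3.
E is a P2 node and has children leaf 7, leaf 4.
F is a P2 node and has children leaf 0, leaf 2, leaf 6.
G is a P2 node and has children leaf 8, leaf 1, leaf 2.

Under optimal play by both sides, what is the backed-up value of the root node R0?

1

C (P2): min(5, 8) = 5
D (P2): min(9, 3) = 3
E (P2): min(7, 4) = 4
A (P1): max(5, 3, 4) = 5
F (P2): min(0, 2, 6) = 0
G (P2): min(8, 1, 2) = 1
B (P1): max(0, 1) = 1
R0 (P2): min(5, 1) = 1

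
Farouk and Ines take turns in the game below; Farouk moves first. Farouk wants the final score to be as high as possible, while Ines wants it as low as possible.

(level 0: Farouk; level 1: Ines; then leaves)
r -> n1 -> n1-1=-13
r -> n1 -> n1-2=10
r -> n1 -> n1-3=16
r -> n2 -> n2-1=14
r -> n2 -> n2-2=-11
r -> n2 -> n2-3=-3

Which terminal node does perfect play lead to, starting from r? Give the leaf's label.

n1 (Ines): min(-13, 10, 16) = -13
n2 (Ines): min(14, -11, -3) = -11
r (Farouk): max(-13, -11) = -11
At r, Farouk picks n2 (highest: -11).
At n2, Ines picks n2-2 (lowest: -11).
Terminal value -11.

n2-2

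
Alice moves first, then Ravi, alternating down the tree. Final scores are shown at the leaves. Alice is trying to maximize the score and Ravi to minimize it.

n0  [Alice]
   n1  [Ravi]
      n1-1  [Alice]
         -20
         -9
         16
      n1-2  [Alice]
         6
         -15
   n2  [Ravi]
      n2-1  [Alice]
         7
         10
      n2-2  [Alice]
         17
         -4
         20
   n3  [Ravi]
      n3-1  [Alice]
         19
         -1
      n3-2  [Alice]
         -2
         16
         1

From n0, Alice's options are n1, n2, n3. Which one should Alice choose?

n1-1 (Alice): max(-20, -9, 16) = 16
n1-2 (Alice): max(6, -15) = 6
n1 (Ravi): min(16, 6) = 6
n2-1 (Alice): max(7, 10) = 10
n2-2 (Alice): max(17, -4, 20) = 20
n2 (Ravi): min(10, 20) = 10
n3-1 (Alice): max(19, -1) = 19
n3-2 (Alice): max(-2, 16, 1) = 16
n3 (Ravi): min(19, 16) = 16
n0 (Alice): max(6, 10, 16) = 16
Alice at n0 wants the highest of {n1=6, n2=10, n3=16}, so chooses n3.

n3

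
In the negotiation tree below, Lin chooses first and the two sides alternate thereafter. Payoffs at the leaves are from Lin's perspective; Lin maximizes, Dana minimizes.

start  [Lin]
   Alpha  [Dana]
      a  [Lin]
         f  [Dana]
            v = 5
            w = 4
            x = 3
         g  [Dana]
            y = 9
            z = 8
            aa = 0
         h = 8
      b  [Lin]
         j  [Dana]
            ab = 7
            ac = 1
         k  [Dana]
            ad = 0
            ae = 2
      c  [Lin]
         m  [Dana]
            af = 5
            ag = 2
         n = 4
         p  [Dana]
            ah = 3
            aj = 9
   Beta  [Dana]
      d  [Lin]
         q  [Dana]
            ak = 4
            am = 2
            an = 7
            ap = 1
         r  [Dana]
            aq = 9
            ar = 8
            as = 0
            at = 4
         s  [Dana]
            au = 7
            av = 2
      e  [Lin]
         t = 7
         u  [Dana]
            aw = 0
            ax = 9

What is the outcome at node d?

2

q (Dana): min(4, 2, 7, 1) = 1
r (Dana): min(9, 8, 0, 4) = 0
s (Dana): min(7, 2) = 2
d (Lin): max(1, 0, 2) = 2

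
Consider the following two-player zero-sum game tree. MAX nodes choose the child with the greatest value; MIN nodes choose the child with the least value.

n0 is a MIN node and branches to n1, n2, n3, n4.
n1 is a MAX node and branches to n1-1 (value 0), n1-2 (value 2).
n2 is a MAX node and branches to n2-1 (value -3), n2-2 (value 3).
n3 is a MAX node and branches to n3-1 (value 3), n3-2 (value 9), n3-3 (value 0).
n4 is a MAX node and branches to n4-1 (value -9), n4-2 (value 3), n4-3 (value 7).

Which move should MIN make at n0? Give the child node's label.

n1

n1 (MAX): max(0, 2) = 2
n2 (MAX): max(-3, 3) = 3
n3 (MAX): max(3, 9, 0) = 9
n4 (MAX): max(-9, 3, 7) = 7
n0 (MIN): min(2, 3, 9, 7) = 2
MIN at n0 wants the lowest of {n1=2, n2=3, n3=9, n4=7}, so chooses n1.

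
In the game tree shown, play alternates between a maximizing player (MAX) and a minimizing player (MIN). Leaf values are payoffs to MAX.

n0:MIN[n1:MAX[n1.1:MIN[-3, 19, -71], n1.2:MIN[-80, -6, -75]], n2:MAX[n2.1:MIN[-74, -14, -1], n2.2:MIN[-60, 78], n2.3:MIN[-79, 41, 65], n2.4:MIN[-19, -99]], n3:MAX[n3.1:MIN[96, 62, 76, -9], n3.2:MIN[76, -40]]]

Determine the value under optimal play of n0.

-71

n1.1 (MIN): min(-3, 19, -71) = -71
n1.2 (MIN): min(-80, -6, -75) = -80
n1 (MAX): max(-71, -80) = -71
n2.1 (MIN): min(-74, -14, -1) = -74
n2.2 (MIN): min(-60, 78) = -60
n2.3 (MIN): min(-79, 41, 65) = -79
n2.4 (MIN): min(-19, -99) = -99
n2 (MAX): max(-74, -60, -79, -99) = -60
n3.1 (MIN): min(96, 62, 76, -9) = -9
n3.2 (MIN): min(76, -40) = -40
n3 (MAX): max(-9, -40) = -9
n0 (MIN): min(-71, -60, -9) = -71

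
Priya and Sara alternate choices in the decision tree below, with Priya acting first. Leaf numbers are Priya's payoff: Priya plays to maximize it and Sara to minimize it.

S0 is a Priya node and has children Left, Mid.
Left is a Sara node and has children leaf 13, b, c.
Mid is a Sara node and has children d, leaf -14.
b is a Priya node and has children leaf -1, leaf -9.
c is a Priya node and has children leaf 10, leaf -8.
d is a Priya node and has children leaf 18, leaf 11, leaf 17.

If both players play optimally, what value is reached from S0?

-1

b (Priya): max(-1, -9) = -1
c (Priya): max(10, -8) = 10
Left (Sara): min(13, -1, 10) = -1
d (Priya): max(18, 11, 17) = 18
Mid (Sara): min(18, -14) = -14
S0 (Priya): max(-1, -14) = -1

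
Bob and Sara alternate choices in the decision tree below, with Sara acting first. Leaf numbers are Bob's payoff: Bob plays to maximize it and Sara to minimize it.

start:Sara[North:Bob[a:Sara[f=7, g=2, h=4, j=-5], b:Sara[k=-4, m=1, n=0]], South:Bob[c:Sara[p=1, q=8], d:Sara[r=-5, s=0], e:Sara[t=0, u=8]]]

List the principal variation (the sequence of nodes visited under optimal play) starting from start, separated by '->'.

a (Sara): min(7, 2, 4, -5) = -5
b (Sara): min(-4, 1, 0) = -4
North (Bob): max(-5, -4) = -4
c (Sara): min(1, 8) = 1
d (Sara): min(-5, 0) = -5
e (Sara): min(0, 8) = 0
South (Bob): max(1, -5, 0) = 1
start (Sara): min(-4, 1) = -4
At start, Sara picks North (lowest: -4).
At North, Bob picks b (highest: -4).
At b, Sara picks k (lowest: -4).
Terminal value -4.

start -> North -> b -> k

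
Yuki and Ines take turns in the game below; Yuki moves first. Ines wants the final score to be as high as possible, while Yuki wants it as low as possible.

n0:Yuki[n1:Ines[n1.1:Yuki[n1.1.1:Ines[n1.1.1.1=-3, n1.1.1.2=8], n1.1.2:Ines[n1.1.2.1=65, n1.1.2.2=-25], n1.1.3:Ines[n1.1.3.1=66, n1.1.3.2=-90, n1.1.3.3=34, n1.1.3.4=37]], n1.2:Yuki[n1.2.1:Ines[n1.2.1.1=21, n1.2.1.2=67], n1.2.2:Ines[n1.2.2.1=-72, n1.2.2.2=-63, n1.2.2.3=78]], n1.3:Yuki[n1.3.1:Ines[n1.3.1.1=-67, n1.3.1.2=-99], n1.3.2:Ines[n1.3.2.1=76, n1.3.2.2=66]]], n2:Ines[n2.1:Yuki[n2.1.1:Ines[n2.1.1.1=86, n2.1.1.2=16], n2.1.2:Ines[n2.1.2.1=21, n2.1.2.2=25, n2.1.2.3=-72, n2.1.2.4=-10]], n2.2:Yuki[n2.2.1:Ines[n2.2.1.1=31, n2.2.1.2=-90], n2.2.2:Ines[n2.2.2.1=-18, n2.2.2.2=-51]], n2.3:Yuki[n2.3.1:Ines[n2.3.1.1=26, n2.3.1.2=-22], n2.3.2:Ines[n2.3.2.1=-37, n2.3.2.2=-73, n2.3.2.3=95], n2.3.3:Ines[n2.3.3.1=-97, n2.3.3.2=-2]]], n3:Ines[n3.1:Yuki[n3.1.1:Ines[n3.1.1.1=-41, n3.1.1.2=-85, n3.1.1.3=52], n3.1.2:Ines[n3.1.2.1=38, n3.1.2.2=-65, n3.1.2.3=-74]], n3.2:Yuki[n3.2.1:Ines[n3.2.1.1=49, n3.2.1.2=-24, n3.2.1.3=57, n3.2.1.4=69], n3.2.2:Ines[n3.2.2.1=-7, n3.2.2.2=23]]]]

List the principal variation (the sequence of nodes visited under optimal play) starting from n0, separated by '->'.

n0 -> n2 -> n2.1 -> n2.1.2 -> n2.1.2.2

n1.1.1 (Ines): max(-3, 8) = 8
n1.1.2 (Ines): max(65, -25) = 65
n1.1.3 (Ines): max(66, -90, 34, 37) = 66
n1.1 (Yuki): min(8, 65, 66) = 8
n1.2.1 (Ines): max(21, 67) = 67
n1.2.2 (Ines): max(-72, -63, 78) = 78
n1.2 (Yuki): min(67, 78) = 67
n1.3.1 (Ines): max(-67, -99) = -67
n1.3.2 (Ines): max(76, 66) = 76
n1.3 (Yuki): min(-67, 76) = -67
n1 (Ines): max(8, 67, -67) = 67
n2.1.1 (Ines): max(86, 16) = 86
n2.1.2 (Ines): max(21, 25, -72, -10) = 25
n2.1 (Yuki): min(86, 25) = 25
n2.2.1 (Ines): max(31, -90) = 31
n2.2.2 (Ines): max(-18, -51) = -18
n2.2 (Yuki): min(31, -18) = -18
n2.3.1 (Ines): max(26, -22) = 26
n2.3.2 (Ines): max(-37, -73, 95) = 95
n2.3.3 (Ines): max(-97, -2) = -2
n2.3 (Yuki): min(26, 95, -2) = -2
n2 (Ines): max(25, -18, -2) = 25
n3.1.1 (Ines): max(-41, -85, 52) = 52
n3.1.2 (Ines): max(38, -65, -74) = 38
n3.1 (Yuki): min(52, 38) = 38
n3.2.1 (Ines): max(49, -24, 57, 69) = 69
n3.2.2 (Ines): max(-7, 23) = 23
n3.2 (Yuki): min(69, 23) = 23
n3 (Ines): max(38, 23) = 38
n0 (Yuki): min(67, 25, 38) = 25
At n0, Yuki picks n2 (lowest: 25).
At n2, Ines picks n2.1 (highest: 25).
At n2.1, Yuki picks n2.1.2 (lowest: 25).
At n2.1.2, Ines picks n2.1.2.2 (highest: 25).
Terminal value 25.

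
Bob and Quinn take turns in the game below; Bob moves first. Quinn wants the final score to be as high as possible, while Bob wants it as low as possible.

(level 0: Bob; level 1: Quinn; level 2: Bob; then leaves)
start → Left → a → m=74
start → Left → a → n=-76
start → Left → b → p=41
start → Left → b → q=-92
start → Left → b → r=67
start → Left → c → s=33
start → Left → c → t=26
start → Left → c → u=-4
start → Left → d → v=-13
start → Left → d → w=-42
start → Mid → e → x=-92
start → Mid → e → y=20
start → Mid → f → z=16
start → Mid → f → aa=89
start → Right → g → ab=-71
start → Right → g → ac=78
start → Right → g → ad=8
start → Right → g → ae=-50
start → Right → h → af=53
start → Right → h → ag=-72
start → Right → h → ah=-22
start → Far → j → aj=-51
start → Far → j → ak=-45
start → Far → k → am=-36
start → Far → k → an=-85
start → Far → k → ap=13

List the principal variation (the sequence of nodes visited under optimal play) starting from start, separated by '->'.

start -> Right -> g -> ab

a (Bob): min(74, -76) = -76
b (Bob): min(41, -92, 67) = -92
c (Bob): min(33, 26, -4) = -4
d (Bob): min(-13, -42) = -42
Left (Quinn): max(-76, -92, -4, -42) = -4
e (Bob): min(-92, 20) = -92
f (Bob): min(16, 89) = 16
Mid (Quinn): max(-92, 16) = 16
g (Bob): min(-71, 78, 8, -50) = -71
h (Bob): min(53, -72, -22) = -72
Right (Quinn): max(-71, -72) = -71
j (Bob): min(-51, -45) = -51
k (Bob): min(-36, -85, 13) = -85
Far (Quinn): max(-51, -85) = -51
start (Bob): min(-4, 16, -71, -51) = -71
At start, Bob picks Right (lowest: -71).
At Right, Quinn picks g (highest: -71).
At g, Bob picks ab (lowest: -71).
Terminal value -71.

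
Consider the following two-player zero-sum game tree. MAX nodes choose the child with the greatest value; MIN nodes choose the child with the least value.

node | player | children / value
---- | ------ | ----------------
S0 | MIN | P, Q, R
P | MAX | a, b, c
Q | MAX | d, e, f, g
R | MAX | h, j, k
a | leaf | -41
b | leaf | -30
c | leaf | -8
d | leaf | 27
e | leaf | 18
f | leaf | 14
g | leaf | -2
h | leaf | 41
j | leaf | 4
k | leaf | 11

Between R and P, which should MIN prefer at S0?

P

R (MAX): max(41, 4, 11) = 41
P (MAX): max(-41, -30, -8) = -8
MIN prefers the lower value; R=41, P=-8. P is better since -8 < 41.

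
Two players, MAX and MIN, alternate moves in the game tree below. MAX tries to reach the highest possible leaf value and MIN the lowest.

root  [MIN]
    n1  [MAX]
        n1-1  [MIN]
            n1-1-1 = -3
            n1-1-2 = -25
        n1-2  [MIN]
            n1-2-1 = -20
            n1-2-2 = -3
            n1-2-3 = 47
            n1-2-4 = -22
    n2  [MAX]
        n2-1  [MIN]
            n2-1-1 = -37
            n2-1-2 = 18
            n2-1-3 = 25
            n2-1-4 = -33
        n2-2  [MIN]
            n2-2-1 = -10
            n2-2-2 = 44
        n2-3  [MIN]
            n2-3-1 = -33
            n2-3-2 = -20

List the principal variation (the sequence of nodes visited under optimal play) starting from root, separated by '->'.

root -> n1 -> n1-2 -> n1-2-4

n1-1 (MIN): min(-3, -25) = -25
n1-2 (MIN): min(-20, -3, 47, -22) = -22
n1 (MAX): max(-25, -22) = -22
n2-1 (MIN): min(-37, 18, 25, -33) = -37
n2-2 (MIN): min(-10, 44) = -10
n2-3 (MIN): min(-33, -20) = -33
n2 (MAX): max(-37, -10, -33) = -10
root (MIN): min(-22, -10) = -22
At root, MIN picks n1 (lowest: -22).
At n1, MAX picks n1-2 (highest: -22).
At n1-2, MIN picks n1-2-4 (lowest: -22).
Terminal value -22.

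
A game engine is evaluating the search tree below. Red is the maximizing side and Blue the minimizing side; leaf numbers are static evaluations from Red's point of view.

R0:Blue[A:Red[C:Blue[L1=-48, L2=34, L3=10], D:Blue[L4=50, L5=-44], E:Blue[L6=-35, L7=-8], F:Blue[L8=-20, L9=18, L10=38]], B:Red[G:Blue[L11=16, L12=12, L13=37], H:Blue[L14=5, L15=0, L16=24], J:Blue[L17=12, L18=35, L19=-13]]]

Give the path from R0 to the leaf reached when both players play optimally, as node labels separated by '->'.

C (Blue): min(-48, 34, 10) = -48
D (Blue): min(50, -44) = -44
E (Blue): min(-35, -8) = -35
F (Blue): min(-20, 18, 38) = -20
A (Red): max(-48, -44, -35, -20) = -20
G (Blue): min(16, 12, 37) = 12
H (Blue): min(5, 0, 24) = 0
J (Blue): min(12, 35, -13) = -13
B (Red): max(12, 0, -13) = 12
R0 (Blue): min(-20, 12) = -20
At R0, Blue picks A (lowest: -20).
At A, Red picks F (highest: -20).
At F, Blue picks L8 (lowest: -20).
Terminal value -20.

R0 -> A -> F -> L8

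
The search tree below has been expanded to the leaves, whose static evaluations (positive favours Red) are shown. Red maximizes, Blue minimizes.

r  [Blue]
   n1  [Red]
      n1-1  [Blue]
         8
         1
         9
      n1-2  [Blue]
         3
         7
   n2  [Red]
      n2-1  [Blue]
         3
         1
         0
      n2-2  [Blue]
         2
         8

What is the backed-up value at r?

2

n1-1 (Blue): min(8, 1, 9) = 1
n1-2 (Blue): min(3, 7) = 3
n1 (Red): max(1, 3) = 3
n2-1 (Blue): min(3, 1, 0) = 0
n2-2 (Blue): min(2, 8) = 2
n2 (Red): max(0, 2) = 2
r (Blue): min(3, 2) = 2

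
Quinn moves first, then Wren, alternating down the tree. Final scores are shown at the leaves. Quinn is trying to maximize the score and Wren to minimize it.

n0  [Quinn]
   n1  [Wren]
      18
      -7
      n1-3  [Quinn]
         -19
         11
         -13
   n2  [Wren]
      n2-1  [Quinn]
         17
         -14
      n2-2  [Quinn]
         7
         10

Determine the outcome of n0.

n1-3 (Quinn): max(-19, 11, -13) = 11
n1 (Wren): min(18, -7, 11) = -7
n2-1 (Quinn): max(17, -14) = 17
n2-2 (Quinn): max(7, 10) = 10
n2 (Wren): min(17, 10) = 10
n0 (Quinn): max(-7, 10) = 10

10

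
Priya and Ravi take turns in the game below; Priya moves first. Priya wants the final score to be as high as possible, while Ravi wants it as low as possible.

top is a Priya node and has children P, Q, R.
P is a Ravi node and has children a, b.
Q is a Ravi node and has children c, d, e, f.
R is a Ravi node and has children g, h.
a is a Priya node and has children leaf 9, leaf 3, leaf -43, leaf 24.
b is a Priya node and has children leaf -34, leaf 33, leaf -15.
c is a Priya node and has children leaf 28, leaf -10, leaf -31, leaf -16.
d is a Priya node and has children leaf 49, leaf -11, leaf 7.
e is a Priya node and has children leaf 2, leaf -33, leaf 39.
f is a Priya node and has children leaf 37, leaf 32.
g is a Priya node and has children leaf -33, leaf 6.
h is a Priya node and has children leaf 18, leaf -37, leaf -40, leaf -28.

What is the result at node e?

39

e (Priya): max(2, -33, 39) = 39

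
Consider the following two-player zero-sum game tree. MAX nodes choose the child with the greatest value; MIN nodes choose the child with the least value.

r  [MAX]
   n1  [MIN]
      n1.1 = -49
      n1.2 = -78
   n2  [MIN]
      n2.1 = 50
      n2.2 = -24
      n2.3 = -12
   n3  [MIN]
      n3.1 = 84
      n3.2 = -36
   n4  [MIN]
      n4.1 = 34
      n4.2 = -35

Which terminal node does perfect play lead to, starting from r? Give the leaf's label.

n1 (MIN): min(-49, -78) = -78
n2 (MIN): min(50, -24, -12) = -24
n3 (MIN): min(84, -36) = -36
n4 (MIN): min(34, -35) = -35
r (MAX): max(-78, -24, -36, -35) = -24
At r, MAX picks n2 (highest: -24).
At n2, MIN picks n2.2 (lowest: -24).
Terminal value -24.

n2.2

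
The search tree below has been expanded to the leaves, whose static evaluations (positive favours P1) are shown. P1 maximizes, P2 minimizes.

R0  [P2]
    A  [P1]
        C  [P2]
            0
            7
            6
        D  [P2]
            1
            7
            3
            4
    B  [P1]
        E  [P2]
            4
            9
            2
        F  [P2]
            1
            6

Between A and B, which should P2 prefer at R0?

C (P2): min(0, 7, 6) = 0
D (P2): min(1, 7, 3, 4) = 1
A (P1): max(0, 1) = 1
E (P2): min(4, 9, 2) = 2
F (P2): min(1, 6) = 1
B (P1): max(2, 1) = 2
P2 prefers the lower value; A=1, B=2. A is better since 1 < 2.

A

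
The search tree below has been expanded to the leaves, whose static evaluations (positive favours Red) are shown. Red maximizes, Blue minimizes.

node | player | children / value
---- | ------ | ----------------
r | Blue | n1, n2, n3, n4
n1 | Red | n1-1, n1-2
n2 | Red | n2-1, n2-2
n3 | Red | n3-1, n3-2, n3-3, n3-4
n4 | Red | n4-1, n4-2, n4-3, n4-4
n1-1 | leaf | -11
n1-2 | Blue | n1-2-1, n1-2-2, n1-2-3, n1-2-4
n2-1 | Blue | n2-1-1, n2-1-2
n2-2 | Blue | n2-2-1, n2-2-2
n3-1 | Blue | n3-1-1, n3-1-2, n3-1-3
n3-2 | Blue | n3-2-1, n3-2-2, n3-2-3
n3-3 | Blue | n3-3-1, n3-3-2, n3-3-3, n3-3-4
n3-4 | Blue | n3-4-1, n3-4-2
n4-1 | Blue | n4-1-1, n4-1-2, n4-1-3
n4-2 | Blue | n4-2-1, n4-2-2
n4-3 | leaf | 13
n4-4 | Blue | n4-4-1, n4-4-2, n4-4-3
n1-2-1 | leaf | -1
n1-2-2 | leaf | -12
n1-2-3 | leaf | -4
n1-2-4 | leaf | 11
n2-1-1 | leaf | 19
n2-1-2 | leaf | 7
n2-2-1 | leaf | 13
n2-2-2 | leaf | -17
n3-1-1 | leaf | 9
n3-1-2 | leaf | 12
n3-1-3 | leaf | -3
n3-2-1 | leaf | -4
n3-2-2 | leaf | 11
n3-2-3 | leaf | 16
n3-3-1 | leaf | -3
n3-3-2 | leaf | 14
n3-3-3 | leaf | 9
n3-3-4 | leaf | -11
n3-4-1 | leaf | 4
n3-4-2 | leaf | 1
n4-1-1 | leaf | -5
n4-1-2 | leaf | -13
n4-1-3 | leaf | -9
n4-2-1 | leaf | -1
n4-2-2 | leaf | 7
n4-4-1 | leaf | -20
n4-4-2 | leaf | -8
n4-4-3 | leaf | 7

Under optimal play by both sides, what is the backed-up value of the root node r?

n1-2 (Blue): min(-1, -12, -4, 11) = -12
n1 (Red): max(-11, -12) = -11
n2-1 (Blue): min(19, 7) = 7
n2-2 (Blue): min(13, -17) = -17
n2 (Red): max(7, -17) = 7
n3-1 (Blue): min(9, 12, -3) = -3
n3-2 (Blue): min(-4, 11, 16) = -4
n3-3 (Blue): min(-3, 14, 9, -11) = -11
n3-4 (Blue): min(4, 1) = 1
n3 (Red): max(-3, -4, -11, 1) = 1
n4-1 (Blue): min(-5, -13, -9) = -13
n4-2 (Blue): min(-1, 7) = -1
n4-4 (Blue): min(-20, -8, 7) = -20
n4 (Red): max(-13, -1, 13, -20) = 13
r (Blue): min(-11, 7, 1, 13) = -11

-11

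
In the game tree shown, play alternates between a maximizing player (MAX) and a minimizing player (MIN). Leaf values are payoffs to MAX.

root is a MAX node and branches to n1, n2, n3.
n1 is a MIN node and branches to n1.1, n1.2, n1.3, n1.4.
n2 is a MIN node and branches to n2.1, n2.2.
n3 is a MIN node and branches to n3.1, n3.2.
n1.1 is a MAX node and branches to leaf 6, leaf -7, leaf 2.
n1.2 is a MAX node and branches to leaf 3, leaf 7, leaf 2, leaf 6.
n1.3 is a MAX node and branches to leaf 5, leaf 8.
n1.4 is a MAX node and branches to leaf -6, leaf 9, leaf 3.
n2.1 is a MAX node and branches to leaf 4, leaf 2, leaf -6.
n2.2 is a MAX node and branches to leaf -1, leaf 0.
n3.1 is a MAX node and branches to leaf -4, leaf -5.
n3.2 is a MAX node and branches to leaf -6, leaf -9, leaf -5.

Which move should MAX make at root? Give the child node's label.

n1.1 (MAX): max(6, -7, 2) = 6
n1.2 (MAX): max(3, 7, 2, 6) = 7
n1.3 (MAX): max(5, 8) = 8
n1.4 (MAX): max(-6, 9, 3) = 9
n1 (MIN): min(6, 7, 8, 9) = 6
n2.1 (MAX): max(4, 2, -6) = 4
n2.2 (MAX): max(-1, 0) = 0
n2 (MIN): min(4, 0) = 0
n3.1 (MAX): max(-4, -5) = -4
n3.2 (MAX): max(-6, -9, -5) = -5
n3 (MIN): min(-4, -5) = -5
root (MAX): max(6, 0, -5) = 6
MAX at root wants the highest of {n1=6, n2=0, n3=-5}, so chooses n1.

n1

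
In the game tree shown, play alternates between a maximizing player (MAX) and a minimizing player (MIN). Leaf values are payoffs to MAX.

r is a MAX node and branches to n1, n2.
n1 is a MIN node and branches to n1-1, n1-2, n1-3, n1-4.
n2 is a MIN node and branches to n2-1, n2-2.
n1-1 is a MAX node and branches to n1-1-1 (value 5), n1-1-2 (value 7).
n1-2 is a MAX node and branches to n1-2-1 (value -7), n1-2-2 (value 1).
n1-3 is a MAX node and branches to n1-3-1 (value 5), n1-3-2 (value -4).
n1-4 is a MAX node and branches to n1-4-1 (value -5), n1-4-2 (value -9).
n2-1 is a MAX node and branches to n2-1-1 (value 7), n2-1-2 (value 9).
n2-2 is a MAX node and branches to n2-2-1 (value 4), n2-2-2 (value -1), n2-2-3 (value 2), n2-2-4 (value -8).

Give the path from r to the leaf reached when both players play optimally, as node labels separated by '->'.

r -> n2 -> n2-2 -> n2-2-1

n1-1 (MAX): max(5, 7) = 7
n1-2 (MAX): max(-7, 1) = 1
n1-3 (MAX): max(5, -4) = 5
n1-4 (MAX): max(-5, -9) = -5
n1 (MIN): min(7, 1, 5, -5) = -5
n2-1 (MAX): max(7, 9) = 9
n2-2 (MAX): max(4, -1, 2, -8) = 4
n2 (MIN): min(9, 4) = 4
r (MAX): max(-5, 4) = 4
At r, MAX picks n2 (highest: 4).
At n2, MIN picks n2-2 (lowest: 4).
At n2-2, MAX picks n2-2-1 (highest: 4).
Terminal value 4.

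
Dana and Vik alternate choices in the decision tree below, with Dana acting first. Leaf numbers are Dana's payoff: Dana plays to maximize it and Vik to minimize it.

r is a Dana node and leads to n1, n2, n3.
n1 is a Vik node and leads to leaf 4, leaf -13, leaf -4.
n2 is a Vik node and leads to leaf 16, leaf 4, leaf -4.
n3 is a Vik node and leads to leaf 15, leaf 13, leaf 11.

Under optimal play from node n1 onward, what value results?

n1 (Vik): min(4, -13, -4) = -13

-13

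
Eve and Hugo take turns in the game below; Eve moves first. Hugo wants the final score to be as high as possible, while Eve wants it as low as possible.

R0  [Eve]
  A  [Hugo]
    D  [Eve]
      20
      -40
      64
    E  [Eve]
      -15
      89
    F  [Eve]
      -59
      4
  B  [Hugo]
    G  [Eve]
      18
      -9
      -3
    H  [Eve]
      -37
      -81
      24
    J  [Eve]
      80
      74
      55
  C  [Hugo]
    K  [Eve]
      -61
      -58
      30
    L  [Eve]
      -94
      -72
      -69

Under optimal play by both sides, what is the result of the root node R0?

D (Eve): min(20, -40, 64) = -40
E (Eve): min(-15, 89) = -15
F (Eve): min(-59, 4) = -59
A (Hugo): max(-40, -15, -59) = -15
G (Eve): min(18, -9, -3) = -9
H (Eve): min(-37, -81, 24) = -81
J (Eve): min(80, 74, 55) = 55
B (Hugo): max(-9, -81, 55) = 55
K (Eve): min(-61, -58, 30) = -61
L (Eve): min(-94, -72, -69) = -94
C (Hugo): max(-61, -94) = -61
R0 (Eve): min(-15, 55, -61) = -61

-61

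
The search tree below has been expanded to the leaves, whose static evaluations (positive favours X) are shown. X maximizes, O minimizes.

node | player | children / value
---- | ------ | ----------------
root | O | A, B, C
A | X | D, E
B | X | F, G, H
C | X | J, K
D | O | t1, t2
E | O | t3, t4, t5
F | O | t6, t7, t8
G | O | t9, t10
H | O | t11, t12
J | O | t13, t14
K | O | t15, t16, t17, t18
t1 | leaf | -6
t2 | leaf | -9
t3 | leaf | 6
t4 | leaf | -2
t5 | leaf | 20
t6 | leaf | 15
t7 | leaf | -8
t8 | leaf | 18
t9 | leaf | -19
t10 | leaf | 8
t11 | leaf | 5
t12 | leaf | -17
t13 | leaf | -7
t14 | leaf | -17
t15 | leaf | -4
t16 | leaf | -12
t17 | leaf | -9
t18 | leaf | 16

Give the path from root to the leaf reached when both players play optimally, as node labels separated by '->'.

D (O): min(-6, -9) = -9
E (O): min(6, -2, 20) = -2
A (X): max(-9, -2) = -2
F (O): min(15, -8, 18) = -8
G (O): min(-19, 8) = -19
H (O): min(5, -17) = -17
B (X): max(-8, -19, -17) = -8
J (O): min(-7, -17) = -17
K (O): min(-4, -12, -9, 16) = -12
C (X): max(-17, -12) = -12
root (O): min(-2, -8, -12) = -12
At root, O picks C (lowest: -12).
At C, X picks K (highest: -12).
At K, O picks t16 (lowest: -12).
Terminal value -12.

root -> C -> K -> t16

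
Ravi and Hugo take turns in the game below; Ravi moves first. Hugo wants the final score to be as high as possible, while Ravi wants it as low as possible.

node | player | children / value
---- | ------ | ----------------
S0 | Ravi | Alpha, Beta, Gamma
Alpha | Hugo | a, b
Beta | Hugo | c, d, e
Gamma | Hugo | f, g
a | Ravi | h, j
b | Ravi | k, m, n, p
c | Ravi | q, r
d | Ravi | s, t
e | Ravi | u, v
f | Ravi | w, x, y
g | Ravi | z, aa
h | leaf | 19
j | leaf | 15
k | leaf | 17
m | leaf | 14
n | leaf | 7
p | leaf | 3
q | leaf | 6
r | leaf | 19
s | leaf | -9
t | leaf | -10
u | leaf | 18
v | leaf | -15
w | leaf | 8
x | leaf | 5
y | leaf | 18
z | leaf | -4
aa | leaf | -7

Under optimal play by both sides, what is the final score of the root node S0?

5

a (Ravi): min(19, 15) = 15
b (Ravi): min(17, 14, 7, 3) = 3
Alpha (Hugo): max(15, 3) = 15
c (Ravi): min(6, 19) = 6
d (Ravi): min(-9, -10) = -10
e (Ravi): min(18, -15) = -15
Beta (Hugo): max(6, -10, -15) = 6
f (Ravi): min(8, 5, 18) = 5
g (Ravi): min(-4, -7) = -7
Gamma (Hugo): max(5, -7) = 5
S0 (Ravi): min(15, 6, 5) = 5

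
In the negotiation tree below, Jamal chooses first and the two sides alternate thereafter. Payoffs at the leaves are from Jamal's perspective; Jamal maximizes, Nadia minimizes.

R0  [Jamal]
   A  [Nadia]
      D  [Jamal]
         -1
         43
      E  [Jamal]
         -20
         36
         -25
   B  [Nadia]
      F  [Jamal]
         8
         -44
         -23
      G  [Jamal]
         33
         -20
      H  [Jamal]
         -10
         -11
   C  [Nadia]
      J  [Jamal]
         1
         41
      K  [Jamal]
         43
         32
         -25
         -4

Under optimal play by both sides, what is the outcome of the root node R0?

41

D (Jamal): max(-1, 43) = 43
E (Jamal): max(-20, 36, -25) = 36
A (Nadia): min(43, 36) = 36
F (Jamal): max(8, -44, -23) = 8
G (Jamal): max(33, -20) = 33
H (Jamal): max(-10, -11) = -10
B (Nadia): min(8, 33, -10) = -10
J (Jamal): max(1, 41) = 41
K (Jamal): max(43, 32, -25, -4) = 43
C (Nadia): min(41, 43) = 41
R0 (Jamal): max(36, -10, 41) = 41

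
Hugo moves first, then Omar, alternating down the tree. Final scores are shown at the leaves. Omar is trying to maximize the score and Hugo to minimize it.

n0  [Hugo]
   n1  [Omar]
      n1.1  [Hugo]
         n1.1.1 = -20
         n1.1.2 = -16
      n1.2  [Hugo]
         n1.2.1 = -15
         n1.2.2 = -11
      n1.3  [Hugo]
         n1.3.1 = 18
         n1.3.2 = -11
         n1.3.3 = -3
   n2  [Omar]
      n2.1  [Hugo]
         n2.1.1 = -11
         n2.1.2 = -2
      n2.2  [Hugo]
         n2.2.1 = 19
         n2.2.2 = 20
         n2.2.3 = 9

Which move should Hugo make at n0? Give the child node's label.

n1.1 (Hugo): min(-20, -16) = -20
n1.2 (Hugo): min(-15, -11) = -15
n1.3 (Hugo): min(18, -11, -3) = -11
n1 (Omar): max(-20, -15, -11) = -11
n2.1 (Hugo): min(-11, -2) = -11
n2.2 (Hugo): min(19, 20, 9) = 9
n2 (Omar): max(-11, 9) = 9
n0 (Hugo): min(-11, 9) = -11
Hugo at n0 wants the lowest of {n1=-11, n2=9}, so chooses n1.

n1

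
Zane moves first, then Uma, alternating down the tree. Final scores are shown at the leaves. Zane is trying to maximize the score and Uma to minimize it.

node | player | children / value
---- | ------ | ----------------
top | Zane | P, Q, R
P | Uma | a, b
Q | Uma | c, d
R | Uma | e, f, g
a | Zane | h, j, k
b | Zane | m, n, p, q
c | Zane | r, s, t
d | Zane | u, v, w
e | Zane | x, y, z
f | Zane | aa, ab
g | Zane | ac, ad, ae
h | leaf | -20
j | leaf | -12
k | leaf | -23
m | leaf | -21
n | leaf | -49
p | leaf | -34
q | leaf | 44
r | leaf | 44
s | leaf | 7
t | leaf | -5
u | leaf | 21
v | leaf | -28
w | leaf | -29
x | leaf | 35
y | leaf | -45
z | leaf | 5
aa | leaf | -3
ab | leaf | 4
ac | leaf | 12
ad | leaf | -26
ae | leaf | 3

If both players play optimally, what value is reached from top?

a (Zane): max(-20, -12, -23) = -12
b (Zane): max(-21, -49, -34, 44) = 44
P (Uma): min(-12, 44) = -12
c (Zane): max(44, 7, -5) = 44
d (Zane): max(21, -28, -29) = 21
Q (Uma): min(44, 21) = 21
e (Zane): max(35, -45, 5) = 35
f (Zane): max(-3, 4) = 4
g (Zane): max(12, -26, 3) = 12
R (Uma): min(35, 4, 12) = 4
top (Zane): max(-12, 21, 4) = 21

21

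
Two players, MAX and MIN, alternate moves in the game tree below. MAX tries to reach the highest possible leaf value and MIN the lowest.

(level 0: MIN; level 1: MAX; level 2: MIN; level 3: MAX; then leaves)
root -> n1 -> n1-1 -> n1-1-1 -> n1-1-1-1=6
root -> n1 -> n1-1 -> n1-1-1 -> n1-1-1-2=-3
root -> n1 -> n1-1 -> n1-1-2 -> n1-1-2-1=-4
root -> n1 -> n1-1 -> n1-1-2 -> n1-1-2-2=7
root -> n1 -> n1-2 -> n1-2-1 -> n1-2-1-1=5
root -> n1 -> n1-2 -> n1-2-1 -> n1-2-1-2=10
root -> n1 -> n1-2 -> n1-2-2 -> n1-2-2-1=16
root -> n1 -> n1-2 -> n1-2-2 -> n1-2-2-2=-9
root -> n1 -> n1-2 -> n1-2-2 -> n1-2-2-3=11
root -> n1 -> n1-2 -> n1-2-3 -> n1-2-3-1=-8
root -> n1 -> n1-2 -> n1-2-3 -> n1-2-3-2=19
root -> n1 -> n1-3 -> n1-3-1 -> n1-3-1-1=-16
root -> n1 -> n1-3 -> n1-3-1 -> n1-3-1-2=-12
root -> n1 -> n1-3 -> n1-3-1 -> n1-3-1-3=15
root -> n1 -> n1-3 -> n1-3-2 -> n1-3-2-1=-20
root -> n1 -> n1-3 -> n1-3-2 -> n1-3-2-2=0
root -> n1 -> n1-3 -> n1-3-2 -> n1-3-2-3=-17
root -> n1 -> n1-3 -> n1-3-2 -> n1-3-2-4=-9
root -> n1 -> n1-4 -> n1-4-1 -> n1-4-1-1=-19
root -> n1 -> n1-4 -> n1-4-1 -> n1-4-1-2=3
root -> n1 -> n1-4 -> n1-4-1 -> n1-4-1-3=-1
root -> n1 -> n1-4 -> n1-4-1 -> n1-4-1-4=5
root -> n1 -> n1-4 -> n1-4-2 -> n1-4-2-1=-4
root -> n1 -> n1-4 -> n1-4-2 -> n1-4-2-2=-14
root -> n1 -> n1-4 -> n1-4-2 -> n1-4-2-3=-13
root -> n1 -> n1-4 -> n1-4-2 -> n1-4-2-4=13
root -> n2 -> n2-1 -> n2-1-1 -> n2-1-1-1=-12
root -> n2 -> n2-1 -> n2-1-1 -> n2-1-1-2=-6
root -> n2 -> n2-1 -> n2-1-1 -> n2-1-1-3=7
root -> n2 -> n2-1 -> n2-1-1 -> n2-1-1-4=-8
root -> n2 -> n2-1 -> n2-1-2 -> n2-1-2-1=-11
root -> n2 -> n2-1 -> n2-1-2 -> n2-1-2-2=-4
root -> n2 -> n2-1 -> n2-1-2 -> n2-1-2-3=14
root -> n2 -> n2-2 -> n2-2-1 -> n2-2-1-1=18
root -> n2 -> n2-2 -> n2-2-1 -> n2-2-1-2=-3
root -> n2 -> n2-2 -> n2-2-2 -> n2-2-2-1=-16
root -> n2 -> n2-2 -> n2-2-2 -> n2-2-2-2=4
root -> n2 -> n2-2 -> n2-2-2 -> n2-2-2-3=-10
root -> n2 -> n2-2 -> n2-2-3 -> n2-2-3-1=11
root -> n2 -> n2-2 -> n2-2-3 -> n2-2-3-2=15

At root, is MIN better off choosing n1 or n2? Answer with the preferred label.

n1-1-1 (MAX): max(6, -3) = 6
n1-1-2 (MAX): max(-4, 7) = 7
n1-1 (MIN): min(6, 7) = 6
n1-2-1 (MAX): max(5, 10) = 10
n1-2-2 (MAX): max(16, -9, 11) = 16
n1-2-3 (MAX): max(-8, 19) = 19
n1-2 (MIN): min(10, 16, 19) = 10
n1-3-1 (MAX): max(-16, -12, 15) = 15
n1-3-2 (MAX): max(-20, 0, -17, -9) = 0
n1-3 (MIN): min(15, 0) = 0
n1-4-1 (MAX): max(-19, 3, -1, 5) = 5
n1-4-2 (MAX): max(-4, -14, -13, 13) = 13
n1-4 (MIN): min(5, 13) = 5
n1 (MAX): max(6, 10, 0, 5) = 10
n2-1-1 (MAX): max(-12, -6, 7, -8) = 7
n2-1-2 (MAX): max(-11, -4, 14) = 14
n2-1 (MIN): min(7, 14) = 7
n2-2-1 (MAX): max(18, -3) = 18
n2-2-2 (MAX): max(-16, 4, -10) = 4
n2-2-3 (MAX): max(11, 15) = 15
n2-2 (MIN): min(18, 4, 15) = 4
n2 (MAX): max(7, 4) = 7
MIN prefers the lower value; n1=10, n2=7. n2 is better since 7 < 10.

n2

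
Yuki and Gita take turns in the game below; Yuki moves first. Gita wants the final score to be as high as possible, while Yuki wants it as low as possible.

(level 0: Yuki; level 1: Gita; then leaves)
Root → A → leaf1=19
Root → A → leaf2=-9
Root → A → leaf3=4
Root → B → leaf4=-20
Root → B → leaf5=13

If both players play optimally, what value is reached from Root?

A (Gita): max(19, -9, 4) = 19
B (Gita): max(-20, 13) = 13
Root (Yuki): min(19, 13) = 13

13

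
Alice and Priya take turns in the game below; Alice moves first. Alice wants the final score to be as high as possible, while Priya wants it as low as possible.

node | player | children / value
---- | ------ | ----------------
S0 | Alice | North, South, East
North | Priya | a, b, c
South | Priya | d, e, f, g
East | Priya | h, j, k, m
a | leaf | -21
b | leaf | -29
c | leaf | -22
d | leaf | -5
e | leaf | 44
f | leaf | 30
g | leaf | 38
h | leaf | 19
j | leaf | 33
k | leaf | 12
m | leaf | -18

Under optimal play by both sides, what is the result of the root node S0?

-5

North (Priya): min(-21, -29, -22) = -29
South (Priya): min(-5, 44, 30, 38) = -5
East (Priya): min(19, 33, 12, -18) = -18
S0 (Alice): max(-29, -5, -18) = -5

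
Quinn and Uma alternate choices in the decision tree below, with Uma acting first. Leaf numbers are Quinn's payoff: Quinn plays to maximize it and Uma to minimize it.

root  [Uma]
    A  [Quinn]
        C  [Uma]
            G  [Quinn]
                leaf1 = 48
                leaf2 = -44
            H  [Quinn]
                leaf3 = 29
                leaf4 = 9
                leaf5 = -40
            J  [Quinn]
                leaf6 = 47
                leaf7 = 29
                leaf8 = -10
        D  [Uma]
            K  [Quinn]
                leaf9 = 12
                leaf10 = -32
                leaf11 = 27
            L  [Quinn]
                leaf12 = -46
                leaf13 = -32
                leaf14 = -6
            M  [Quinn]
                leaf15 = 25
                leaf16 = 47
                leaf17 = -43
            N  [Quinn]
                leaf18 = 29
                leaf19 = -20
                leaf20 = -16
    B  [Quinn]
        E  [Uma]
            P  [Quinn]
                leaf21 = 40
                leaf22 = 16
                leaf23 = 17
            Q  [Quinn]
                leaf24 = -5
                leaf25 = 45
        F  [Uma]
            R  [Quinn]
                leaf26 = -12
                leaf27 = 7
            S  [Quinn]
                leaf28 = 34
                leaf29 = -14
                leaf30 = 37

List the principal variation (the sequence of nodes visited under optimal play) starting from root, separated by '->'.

G (Quinn): max(48, -44) = 48
H (Quinn): max(29, 9, -40) = 29
J (Quinn): max(47, 29, -10) = 47
C (Uma): min(48, 29, 47) = 29
K (Quinn): max(12, -32, 27) = 27
L (Quinn): max(-46, -32, -6) = -6
M (Quinn): max(25, 47, -43) = 47
N (Quinn): max(29, -20, -16) = 29
D (Uma): min(27, -6, 47, 29) = -6
A (Quinn): max(29, -6) = 29
P (Quinn): max(40, 16, 17) = 40
Q (Quinn): max(-5, 45) = 45
E (Uma): min(40, 45) = 40
R (Quinn): max(-12, 7) = 7
S (Quinn): max(34, -14, 37) = 37
F (Uma): min(7, 37) = 7
B (Quinn): max(40, 7) = 40
root (Uma): min(29, 40) = 29
At root, Uma picks A (lowest: 29).
At A, Quinn picks C (highest: 29).
At C, Uma picks H (lowest: 29).
At H, Quinn picks leaf3 (highest: 29).
Terminal value 29.

root -> A -> C -> H -> leaf3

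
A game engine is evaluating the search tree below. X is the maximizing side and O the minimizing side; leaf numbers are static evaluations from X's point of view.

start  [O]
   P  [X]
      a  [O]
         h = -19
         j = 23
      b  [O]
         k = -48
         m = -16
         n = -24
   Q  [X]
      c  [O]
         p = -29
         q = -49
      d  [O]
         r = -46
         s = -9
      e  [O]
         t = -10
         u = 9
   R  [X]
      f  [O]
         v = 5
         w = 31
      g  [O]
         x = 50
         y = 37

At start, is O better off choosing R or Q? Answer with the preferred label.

f (O): min(5, 31) = 5
g (O): min(50, 37) = 37
R (X): max(5, 37) = 37
c (O): min(-29, -49) = -49
d (O): min(-46, -9) = -46
e (O): min(-10, 9) = -10
Q (X): max(-49, -46, -10) = -10
O prefers the lower value; R=37, Q=-10. Q is better since -10 < 37.

Q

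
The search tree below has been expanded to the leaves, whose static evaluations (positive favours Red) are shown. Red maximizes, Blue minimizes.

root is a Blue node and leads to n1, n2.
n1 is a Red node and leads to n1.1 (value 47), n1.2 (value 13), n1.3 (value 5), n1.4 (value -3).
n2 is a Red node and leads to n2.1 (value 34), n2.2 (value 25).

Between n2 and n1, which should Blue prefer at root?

n2 (Red): max(34, 25) = 34
n1 (Red): max(47, 13, 5, -3) = 47
Blue prefers the lower value; n2=34, n1=47. n2 is better since 34 < 47.

n2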